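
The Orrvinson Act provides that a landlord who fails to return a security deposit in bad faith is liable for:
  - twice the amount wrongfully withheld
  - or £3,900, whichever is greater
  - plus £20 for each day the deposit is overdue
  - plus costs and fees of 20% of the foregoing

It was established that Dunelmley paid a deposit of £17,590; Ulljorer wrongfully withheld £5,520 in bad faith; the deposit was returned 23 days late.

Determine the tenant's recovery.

Recovery: £13,800

Doubled: 2 × £5,520 = £11,040
Minimum £3,900: £11,040 meets the minimum, no increase.
Late-return penalty: 23 × £20 = £460
Damages plus late penalty: £11,040 + £460 = £11,500
Costs and fees: 20% of £11,500 = £2,300
Total recovery: £11,500 + £2,300 = £13,800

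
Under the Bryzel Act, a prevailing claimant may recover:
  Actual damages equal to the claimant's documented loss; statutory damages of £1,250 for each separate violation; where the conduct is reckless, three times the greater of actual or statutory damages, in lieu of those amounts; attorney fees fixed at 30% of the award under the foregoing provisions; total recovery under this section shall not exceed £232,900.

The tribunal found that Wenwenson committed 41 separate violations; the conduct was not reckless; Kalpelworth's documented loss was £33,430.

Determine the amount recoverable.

Statutory damages: 41 × £1,250 = £51,250
Conduct not reckless: the in-lieu enhancement does not apply.
Actual plus statutory damages: £33,430 + £51,250 = £84,680
Attorney fees: 30% of £84,680 = £25,404
Total before cap: £84,680 + £25,404 = £110,084
Cap at £232,900: £110,084 is within the cap, no reduction.

Total recovery: £110,084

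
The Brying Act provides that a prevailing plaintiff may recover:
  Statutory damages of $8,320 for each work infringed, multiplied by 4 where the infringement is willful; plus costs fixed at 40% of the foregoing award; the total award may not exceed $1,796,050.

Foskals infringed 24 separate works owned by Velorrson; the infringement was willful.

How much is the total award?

$1,118,208

Statutory damages: 24 × $8,320 = $199,680
Multiplied by 4: 4 × $199,680 = $798,720
Costs: 40% of $798,720 = $319,488
Award plus costs: $798,720 + $319,488 = $1,118,208
Cap at $1,796,050: $1,118,208 is within the cap, no reduction.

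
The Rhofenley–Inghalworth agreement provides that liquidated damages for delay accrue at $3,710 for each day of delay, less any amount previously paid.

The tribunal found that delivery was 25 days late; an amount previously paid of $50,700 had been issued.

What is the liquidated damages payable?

$42,050

Per-day damages: 25 × $3,710 = $92,750
Less amount previously paid: $92,750 − $50,700 = $42,050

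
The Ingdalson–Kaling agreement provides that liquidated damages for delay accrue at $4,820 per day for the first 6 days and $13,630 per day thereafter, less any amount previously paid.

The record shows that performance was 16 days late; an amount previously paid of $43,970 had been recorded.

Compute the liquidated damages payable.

$121,250

First 6 days: 6 × $4,820 = $28,920
Remaining days: (16 − 6) × $13,630 = $136,300
Accrued per-day damages: $28,920 + $136,300 = $165,220
Less amount previously paid: $165,220 − $43,970 = $121,250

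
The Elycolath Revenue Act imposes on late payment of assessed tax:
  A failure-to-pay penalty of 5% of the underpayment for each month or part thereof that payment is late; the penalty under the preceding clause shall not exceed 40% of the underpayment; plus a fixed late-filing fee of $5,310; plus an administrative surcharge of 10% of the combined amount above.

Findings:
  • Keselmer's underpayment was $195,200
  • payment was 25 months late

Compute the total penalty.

Accrued rate: 5% × 25 = 125%, capped at 40% → 40%
Failure-to-pay penalty: 40% of $195,200 = $78,080
Penalty before surcharge: $78,080 + $5,310 = $83,390
Administrative surcharge: 10% of $83,390 = $8,339
Total penalty: $83,390 + $8,339 = $91,729

$91,729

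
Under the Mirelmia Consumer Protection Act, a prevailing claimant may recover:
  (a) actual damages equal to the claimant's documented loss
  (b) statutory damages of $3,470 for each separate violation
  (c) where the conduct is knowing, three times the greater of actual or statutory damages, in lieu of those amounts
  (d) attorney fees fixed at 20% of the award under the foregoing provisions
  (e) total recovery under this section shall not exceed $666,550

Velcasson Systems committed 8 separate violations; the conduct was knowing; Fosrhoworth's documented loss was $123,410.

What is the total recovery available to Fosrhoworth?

Statutory damages: 8 × $3,470 = $27,760
Greater of actual damages ($123,410) or statutory damages ($27,760): $123,410
Trebled: 3 × $123,410 = $370,230
Attorney fees: 20% of $370,230 = $74,046
Total before cap: $370,230 + $74,046 = $444,276
Cap at $666,550: $444,276 is within the cap, no reduction.

$444,276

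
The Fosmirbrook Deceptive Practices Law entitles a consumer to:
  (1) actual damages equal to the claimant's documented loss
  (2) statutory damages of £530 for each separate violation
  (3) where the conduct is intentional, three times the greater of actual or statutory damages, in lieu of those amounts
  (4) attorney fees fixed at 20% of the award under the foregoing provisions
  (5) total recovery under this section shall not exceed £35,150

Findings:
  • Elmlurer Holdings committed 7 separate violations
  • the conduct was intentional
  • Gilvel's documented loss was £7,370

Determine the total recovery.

Statutory damages: 7 × £530 = £3,710
Greater of actual damages (£7,370) or statutory damages (£3,710): £7,370
Trebled: 3 × £7,370 = £22,110
Attorney fees: 20% of £22,110 = £4,422
Total before cap: £22,110 + £4,422 = £26,532
Cap at £35,150: £26,532 is within the cap, no reduction.

£26,532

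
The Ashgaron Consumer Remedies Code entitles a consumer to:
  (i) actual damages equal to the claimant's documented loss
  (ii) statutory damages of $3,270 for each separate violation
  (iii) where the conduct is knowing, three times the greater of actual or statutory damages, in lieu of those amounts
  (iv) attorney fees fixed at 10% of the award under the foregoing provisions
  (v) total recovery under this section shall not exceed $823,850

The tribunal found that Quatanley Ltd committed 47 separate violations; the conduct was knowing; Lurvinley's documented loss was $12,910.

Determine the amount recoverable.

Statutory damages: 47 × $3,270 = $153,690
Greater of actual damages ($12,910) or statutory damages ($153,690): $153,690
Trebled: 3 × $153,690 = $461,070
Attorney fees: 10% of $461,070 = $46,107
Total before cap: $461,070 + $46,107 = $507,177
Cap at $823,850: $507,177 is within the cap, no reduction.

$507,177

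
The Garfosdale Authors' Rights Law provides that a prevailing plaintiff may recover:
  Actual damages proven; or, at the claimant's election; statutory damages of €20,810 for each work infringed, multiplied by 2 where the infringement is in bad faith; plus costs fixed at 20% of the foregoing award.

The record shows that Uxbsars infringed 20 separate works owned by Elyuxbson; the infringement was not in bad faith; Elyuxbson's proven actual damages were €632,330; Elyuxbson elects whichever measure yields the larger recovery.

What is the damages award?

Award: €758,796

Statutory damages: 20 × €20,810 = €416,200
Infringement not in bad faith: no ×2 enhancement.
Greater of actual damages (€632,330) or statutory damages (€416,200): €632,330
Costs: 20% of €632,330 = €126,466
Award plus costs: €632,330 + €126,466 = €758,796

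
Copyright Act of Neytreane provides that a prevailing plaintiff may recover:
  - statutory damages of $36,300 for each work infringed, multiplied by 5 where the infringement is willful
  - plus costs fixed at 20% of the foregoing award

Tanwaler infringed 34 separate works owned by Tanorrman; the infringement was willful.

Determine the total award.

Statutory damages: 34 × $36,300 = $1,234,200
Multiplied by 5: 5 × $1,234,200 = $6,171,000
Costs: 20% of $6,171,000 = $1,234,200
Award plus costs: $6,171,000 + $1,234,200 = $7,405,200

Award: $7,405,200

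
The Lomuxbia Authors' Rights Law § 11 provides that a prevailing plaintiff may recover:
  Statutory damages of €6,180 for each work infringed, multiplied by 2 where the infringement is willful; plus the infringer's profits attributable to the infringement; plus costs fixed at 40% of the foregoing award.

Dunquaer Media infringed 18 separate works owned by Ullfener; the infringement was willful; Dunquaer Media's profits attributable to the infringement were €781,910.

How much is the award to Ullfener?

€1,406,146

Statutory damages: 18 × €6,180 = €111,240
Doubled: 2 × €111,240 = €222,480
Combined award: €222,480 + €781,910 = €1,004,390
Costs: 40% of €1,004,390 = €401,756
Award plus costs: €1,004,390 + €401,756 = €1,406,146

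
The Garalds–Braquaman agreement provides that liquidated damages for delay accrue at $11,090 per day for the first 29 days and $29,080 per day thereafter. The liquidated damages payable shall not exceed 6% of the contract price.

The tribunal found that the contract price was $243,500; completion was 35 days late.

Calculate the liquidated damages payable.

$14,610

First 29 days: 29 × $11,090 = $321,610
Remaining days: (35 − 29) × $29,080 = $174,480
Accrued per-day damages: $321,610 + $174,480 = $496,090
Cap: 6% of $243,500 = $14,610
Cap at $14,610: $496,090 exceeds the cap → $14,610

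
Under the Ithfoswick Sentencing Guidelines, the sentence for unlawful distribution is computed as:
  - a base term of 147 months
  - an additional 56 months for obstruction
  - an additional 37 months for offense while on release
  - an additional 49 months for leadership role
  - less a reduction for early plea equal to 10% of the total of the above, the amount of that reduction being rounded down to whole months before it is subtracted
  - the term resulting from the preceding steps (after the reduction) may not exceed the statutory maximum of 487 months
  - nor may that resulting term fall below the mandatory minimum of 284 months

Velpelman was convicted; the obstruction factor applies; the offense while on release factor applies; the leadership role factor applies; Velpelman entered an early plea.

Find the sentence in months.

Sentence: 284 months

Obstruction enhancement: +56 months
Offense while on release enhancement: +37 months
Leadership role enhancement: +49 months
Adjusted term: 147 months + 56 months + 37 months + 49 months = 289 months
Early plea reduction: 10% of 289 months = 28 months (rounded down)
After reduction: 289 − 28 = 261 months
Cap at 487 months: 261 months is within the cap, no reduction.
Minimum 284 months: 261 months is below the minimum → 284 months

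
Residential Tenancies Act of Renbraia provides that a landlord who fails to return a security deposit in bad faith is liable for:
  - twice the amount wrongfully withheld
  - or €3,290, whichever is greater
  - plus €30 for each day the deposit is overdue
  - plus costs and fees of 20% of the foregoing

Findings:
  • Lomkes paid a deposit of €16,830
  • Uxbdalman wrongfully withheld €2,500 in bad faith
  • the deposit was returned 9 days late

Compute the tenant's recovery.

Doubled: 2 × €2,500 = €5,000
Minimum €3,290: €5,000 meets the minimum, no increase.
Late-return penalty: 9 × €30 = €270
Damages plus late penalty: €5,000 + €270 = €5,270
Costs and fees: 20% of €5,270 = €1,054
Total recovery: €5,270 + €1,054 = €6,324

€6,324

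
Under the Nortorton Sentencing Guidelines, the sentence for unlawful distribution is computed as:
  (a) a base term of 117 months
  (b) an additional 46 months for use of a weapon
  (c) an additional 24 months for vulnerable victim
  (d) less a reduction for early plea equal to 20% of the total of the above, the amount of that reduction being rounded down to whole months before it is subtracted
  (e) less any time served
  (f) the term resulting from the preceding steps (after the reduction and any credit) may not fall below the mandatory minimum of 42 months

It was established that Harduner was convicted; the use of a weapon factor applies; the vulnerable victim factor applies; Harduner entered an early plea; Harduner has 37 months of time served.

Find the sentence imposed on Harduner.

Use of a weapon enhancement: +46 months
Vulnerable victim enhancement: +24 months
Adjusted term: 117 months + 46 months + 24 months = 187 months
Early plea reduction: 20% of 187 months = 37 months (rounded down)
After reduction: 187 − 37 = 150 months
Less time served: 150 months − 37 months = 113 months
Minimum 42 months: 113 months meets the minimum, no increase.

Sentence: 113 months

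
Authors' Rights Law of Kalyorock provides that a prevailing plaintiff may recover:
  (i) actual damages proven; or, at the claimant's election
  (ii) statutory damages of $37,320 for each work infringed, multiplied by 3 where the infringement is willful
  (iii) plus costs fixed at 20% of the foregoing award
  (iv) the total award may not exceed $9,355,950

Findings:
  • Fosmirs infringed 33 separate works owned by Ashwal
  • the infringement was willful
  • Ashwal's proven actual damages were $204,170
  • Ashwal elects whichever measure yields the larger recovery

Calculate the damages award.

Statutory damages: 33 × $37,320 = $1,231,560
Trebled: 3 × $1,231,560 = $3,694,680
Greater of actual damages ($204,170) or enhanced statutory damages ($3,694,680): $3,694,680
Costs: 20% of $3,694,680 = $738,936
Award plus costs: $3,694,680 + $738,936 = $4,433,616
Cap at $9,355,950: $4,433,616 is within the cap, no reduction.

Award: $4,433,616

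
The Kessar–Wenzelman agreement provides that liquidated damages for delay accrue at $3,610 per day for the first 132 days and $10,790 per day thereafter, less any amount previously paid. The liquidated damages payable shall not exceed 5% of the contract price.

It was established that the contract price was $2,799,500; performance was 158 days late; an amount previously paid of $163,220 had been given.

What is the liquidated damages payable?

First 132 days: 132 × $3,610 = $476,520
Remaining days: (158 − 132) × $10,790 = $280,540
Accrued per-day damages: $476,520 + $280,540 = $757,060
Less amount previously paid: $757,060 − $163,220 = $593,840
Cap: 5% of $2,799,500 = $139,975
Cap at $139,975: $593,840 exceeds the cap → $139,975

$139,975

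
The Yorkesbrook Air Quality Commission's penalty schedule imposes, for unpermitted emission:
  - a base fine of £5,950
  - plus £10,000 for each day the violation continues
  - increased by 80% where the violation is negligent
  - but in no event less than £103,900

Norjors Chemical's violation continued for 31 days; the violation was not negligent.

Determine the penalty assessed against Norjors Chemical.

Per-day component: 31 × £10,000 = £310,000
Base plus per-day: £5,950 + £310,000 = £315,950
The violation was not negligent: no 80% increase.
Minimum £103,900: £315,950 meets the minimum, no increase.

£315,950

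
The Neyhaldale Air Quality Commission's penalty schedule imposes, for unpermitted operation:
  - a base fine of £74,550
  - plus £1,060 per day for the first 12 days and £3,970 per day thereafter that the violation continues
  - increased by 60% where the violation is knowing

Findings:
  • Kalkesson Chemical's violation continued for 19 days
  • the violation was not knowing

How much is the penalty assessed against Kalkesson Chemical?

£115,060

First 12 days: 12 × £1,060 = £12,720
Remaining days: (19 − 12) × £3,970 = £27,790
Per-day component: £12,720 + £27,790 = £40,510
Base plus per-day: £74,550 + £40,510 = £115,060
The violation was not knowing: no 60% increase.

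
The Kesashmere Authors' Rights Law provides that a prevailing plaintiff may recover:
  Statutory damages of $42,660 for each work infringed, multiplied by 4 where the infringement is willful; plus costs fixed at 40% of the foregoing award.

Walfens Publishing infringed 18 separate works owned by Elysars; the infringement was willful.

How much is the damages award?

Statutory damages: 18 × $42,660 = $767,880
Multiplied by 4: 4 × $767,880 = $3,071,520
Costs: 40% of $3,071,520 = $1,228,608
Award plus costs: $3,071,520 + $1,228,608 = $4,300,128

$4,300,128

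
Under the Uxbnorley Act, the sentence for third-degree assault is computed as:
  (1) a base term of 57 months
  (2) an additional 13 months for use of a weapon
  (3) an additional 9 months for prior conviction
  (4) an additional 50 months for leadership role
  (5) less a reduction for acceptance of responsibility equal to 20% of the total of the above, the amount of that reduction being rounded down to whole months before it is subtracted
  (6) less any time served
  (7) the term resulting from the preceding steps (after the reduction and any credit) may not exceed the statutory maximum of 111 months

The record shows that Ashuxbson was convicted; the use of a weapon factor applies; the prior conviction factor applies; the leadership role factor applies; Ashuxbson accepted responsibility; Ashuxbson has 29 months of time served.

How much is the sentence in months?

75 months

Use of a weapon enhancement: +13 months
Prior conviction enhancement: +9 months
Leadership role enhancement: +50 months
Adjusted term: 57 months + 13 months + 9 months + 50 months = 129 months
Acceptance of responsibility reduction: 20% of 129 months = 25 months (rounded down)
After reduction: 129 − 25 = 104 months
Less time served: 104 months − 29 months = 75 months
Cap at 111 months: 75 months is within the cap, no reduction.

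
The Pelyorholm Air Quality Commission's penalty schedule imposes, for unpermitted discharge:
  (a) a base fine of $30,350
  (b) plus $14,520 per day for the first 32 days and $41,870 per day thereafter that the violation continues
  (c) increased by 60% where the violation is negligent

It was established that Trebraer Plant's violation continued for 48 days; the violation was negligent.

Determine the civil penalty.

First 32 days: 32 × $14,520 = $464,640
Remaining days: (48 − 32) × $41,870 = $669,920
Per-day component: $464,640 + $669,920 = $1,134,560
Base plus per-day: $30,350 + $1,134,560 = $1,164,910
Enhancement: 60% of $1,164,910 = $698,946
Enhanced fine: $1,164,910 + $698,946 = $1,863,856

$1,863,856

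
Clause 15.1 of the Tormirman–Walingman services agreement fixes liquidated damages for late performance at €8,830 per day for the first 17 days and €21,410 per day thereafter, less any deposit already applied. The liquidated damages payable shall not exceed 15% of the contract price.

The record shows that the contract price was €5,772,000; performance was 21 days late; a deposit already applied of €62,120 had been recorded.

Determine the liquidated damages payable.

First 17 days: 17 × €8,830 = €150,110
Remaining days: (21 − 17) × €21,410 = €85,640
Accrued per-day damages: €150,110 + €85,640 = €235,750
Less deposit already applied: €235,750 − €62,120 = €173,630
Cap: 15% of €5,772,000 = €865,800
Cap at €865,800: €173,630 is within the cap, no reduction.

€173,630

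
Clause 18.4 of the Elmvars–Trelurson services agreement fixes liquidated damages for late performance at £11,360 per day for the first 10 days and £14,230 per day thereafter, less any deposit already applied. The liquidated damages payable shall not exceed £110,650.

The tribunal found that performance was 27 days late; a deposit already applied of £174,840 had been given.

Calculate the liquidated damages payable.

First 10 days: 10 × £11,360 = £113,600
Remaining days: (27 − 10) × £14,230 = £241,910
Accrued per-day damages: £113,600 + £241,910 = £355,510
Less deposit already applied: £355,510 − £174,840 = £180,670
Cap at £110,650: £180,670 exceeds the cap → £110,650

£110,650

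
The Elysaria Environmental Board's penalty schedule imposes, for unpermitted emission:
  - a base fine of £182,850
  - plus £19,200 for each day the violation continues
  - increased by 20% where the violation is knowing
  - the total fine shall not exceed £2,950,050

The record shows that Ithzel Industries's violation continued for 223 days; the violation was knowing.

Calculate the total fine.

Per-day component: 223 × £19,200 = £4,281,600
Base plus per-day: £182,850 + £4,281,600 = £4,464,450
Enhancement: 20% of £4,464,450 = £892,890
Enhanced fine: £4,464,450 + £892,890 = £5,357,340
Cap at £2,950,050: £5,357,340 exceeds the cap → £2,950,050

Civil penalty: £2,950,050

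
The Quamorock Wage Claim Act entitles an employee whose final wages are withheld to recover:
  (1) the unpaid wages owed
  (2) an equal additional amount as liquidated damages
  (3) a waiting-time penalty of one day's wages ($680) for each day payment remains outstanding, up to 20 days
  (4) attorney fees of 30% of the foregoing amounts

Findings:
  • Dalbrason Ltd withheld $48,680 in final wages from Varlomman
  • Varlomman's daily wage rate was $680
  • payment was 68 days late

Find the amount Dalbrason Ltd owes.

Liquidated damages (equal amount): $48,680
Penalty days: min(68, 20) = 20
Waiting-time penalty: 20 × $680 = $13,600
Subtotal: $48,680 + $48,680 + $13,600 = $110,960
Attorney fees: 30% of $110,960 = $33,288
Total award: $110,960 + $33,288 = $144,248

$144,248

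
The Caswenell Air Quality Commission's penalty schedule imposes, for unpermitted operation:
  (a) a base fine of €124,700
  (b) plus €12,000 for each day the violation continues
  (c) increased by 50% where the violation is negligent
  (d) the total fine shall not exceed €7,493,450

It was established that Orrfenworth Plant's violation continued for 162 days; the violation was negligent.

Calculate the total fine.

€3,103,050

Per-day component: 162 × €12,000 = €1,944,000
Base plus per-day: €124,700 + €1,944,000 = €2,068,700
Enhancement: 50% of €2,068,700 = €1,034,350
Enhanced fine: €2,068,700 + €1,034,350 = €3,103,050
Cap at €7,493,450: €3,103,050 is within the cap, no reduction.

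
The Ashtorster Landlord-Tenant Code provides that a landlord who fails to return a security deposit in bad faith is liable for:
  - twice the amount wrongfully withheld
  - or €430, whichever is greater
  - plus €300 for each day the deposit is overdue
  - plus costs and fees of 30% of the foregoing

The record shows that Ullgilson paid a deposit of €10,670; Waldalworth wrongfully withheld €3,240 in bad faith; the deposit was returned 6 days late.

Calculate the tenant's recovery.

Recovery: €10,764

Doubled: 2 × €3,240 = €6,480
Minimum €430: €6,480 meets the minimum, no increase.
Late-return penalty: 6 × €300 = €1,800
Damages plus late penalty: €6,480 + €1,800 = €8,280
Costs and fees: 30% of €8,280 = €2,484
Total recovery: €8,280 + €2,484 = €10,764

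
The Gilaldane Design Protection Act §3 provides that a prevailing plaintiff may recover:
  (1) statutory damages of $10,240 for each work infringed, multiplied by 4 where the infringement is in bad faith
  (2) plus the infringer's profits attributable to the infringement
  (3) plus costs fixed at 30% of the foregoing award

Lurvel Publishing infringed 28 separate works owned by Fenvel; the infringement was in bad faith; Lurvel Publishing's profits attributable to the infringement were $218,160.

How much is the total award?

$1,774,552

Statutory damages: 28 × $10,240 = $286,720
Multiplied by 4: 4 × $286,720 = $1,146,880
Combined award: $1,146,880 + $218,160 = $1,365,040
Costs: 30% of $1,365,040 = $409,512
Award plus costs: $1,365,040 + $409,512 = $1,774,552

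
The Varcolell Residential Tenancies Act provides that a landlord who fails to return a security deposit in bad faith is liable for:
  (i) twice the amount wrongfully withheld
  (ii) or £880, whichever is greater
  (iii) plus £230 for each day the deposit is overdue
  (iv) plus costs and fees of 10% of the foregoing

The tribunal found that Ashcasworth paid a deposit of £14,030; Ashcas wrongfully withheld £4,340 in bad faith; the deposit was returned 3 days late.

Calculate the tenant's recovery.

Doubled: 2 × £4,340 = £8,680
Minimum £880: £8,680 meets the minimum, no increase.
Late-return penalty: 3 × £230 = £690
Damages plus late penalty: £8,680 + £690 = £9,370
Costs and fees: 10% of £9,370 = £937
Total recovery: £9,370 + £937 = £10,307

£10,307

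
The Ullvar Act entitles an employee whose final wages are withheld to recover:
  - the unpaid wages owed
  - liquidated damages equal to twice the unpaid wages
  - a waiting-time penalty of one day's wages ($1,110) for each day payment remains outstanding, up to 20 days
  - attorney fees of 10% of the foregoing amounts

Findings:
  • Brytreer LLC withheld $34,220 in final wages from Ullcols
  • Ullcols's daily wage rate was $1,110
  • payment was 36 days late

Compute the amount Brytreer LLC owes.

Doubled: 2 × $34,220 = $68,440
Penalty days: min(36, 20) = 20
Waiting-time penalty: 20 × $1,110 = $22,200
Subtotal: $34,220 + $68,440 + $22,200 = $124,860
Attorney fees: 10% of $124,860 = $12,486
Total award: $124,860 + $12,486 = $137,346

$137,346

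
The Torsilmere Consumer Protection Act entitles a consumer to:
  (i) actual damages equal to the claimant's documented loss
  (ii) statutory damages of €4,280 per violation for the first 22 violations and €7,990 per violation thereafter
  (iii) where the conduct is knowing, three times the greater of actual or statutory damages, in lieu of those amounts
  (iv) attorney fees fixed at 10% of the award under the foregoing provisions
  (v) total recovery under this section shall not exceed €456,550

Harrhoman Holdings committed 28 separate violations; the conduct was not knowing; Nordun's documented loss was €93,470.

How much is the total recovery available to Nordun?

First 22 violations: 22 × €4,280 = €94,160
Remaining violations: (28 − 22) × €7,990 = €47,940
Statutory damages: €94,160 + €47,940 = €142,100
Conduct not knowing: the in-lieu enhancement does not apply.
Actual plus statutory damages: €93,470 + €142,100 = €235,570
Attorney fees: 10% of €235,570 = €23,557
Total before cap: €235,570 + €23,557 = €259,127
Cap at €456,550: €259,127 is within the cap, no reduction.

€259,127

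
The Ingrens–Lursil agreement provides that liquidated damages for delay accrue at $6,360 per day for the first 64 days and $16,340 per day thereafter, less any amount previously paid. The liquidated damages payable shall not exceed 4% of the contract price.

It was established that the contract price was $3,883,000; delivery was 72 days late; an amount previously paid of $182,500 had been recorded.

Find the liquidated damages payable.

$155,320

First 64 days: 64 × $6,360 = $407,040
Remaining days: (72 − 64) × $16,340 = $130,720
Accrued per-day damages: $407,040 + $130,720 = $537,760
Less amount previously paid: $537,760 − $182,500 = $355,260
Cap: 4% of $3,883,000 = $155,320
Cap at $155,320: $355,260 exceeds the cap → $155,320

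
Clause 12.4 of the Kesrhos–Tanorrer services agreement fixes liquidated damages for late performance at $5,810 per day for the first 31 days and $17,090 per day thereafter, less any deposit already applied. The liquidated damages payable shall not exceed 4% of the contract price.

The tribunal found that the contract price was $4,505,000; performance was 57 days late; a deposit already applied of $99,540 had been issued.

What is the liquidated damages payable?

First 31 days: 31 × $5,810 = $180,110
Remaining days: (57 − 31) × $17,090 = $444,340
Accrued per-day damages: $180,110 + $444,340 = $624,450
Less deposit already applied: $624,450 − $99,540 = $524,910
Cap: 4% of $4,505,000 = $180,200
Cap at $180,200: $524,910 exceeds the cap → $180,200

$180,200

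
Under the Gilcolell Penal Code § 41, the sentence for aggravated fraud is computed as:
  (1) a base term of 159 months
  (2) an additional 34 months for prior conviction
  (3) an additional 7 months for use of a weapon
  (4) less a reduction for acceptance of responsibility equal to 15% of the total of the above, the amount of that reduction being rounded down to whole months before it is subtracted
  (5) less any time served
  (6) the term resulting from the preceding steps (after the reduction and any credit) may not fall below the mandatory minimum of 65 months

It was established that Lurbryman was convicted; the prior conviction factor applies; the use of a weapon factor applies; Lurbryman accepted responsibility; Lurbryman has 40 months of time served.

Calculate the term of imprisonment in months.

130 months

Prior conviction enhancement: +34 months
Use of a weapon enhancement: +7 months
Adjusted term: 159 months + 34 months + 7 months = 200 months
Acceptance of responsibility reduction: 15% of 200 months = 30 months (rounded down)
After reduction: 200 − 30 = 170 months
Less time served: 170 months − 40 months = 130 months
Minimum 65 months: 130 months meets the minimum, no increase.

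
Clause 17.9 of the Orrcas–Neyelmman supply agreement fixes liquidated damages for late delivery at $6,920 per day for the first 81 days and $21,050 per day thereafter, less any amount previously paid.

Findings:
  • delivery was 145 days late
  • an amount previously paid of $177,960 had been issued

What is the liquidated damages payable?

$1,729,760

First 81 days: 81 × $6,920 = $560,520
Remaining days: (145 − 81) × $21,050 = $1,347,200
Accrued per-day damages: $560,520 + $1,347,200 = $1,907,720
Less amount previously paid: $1,907,720 − $177,960 = $1,729,760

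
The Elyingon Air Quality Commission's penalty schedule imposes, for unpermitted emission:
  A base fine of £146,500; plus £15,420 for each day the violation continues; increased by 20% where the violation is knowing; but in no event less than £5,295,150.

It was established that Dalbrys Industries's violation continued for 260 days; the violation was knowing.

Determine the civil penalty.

£5,295,150

Per-day component: 260 × £15,420 = £4,009,200
Base plus per-day: £146,500 + £4,009,200 = £4,155,700
Enhancement: 20% of £4,155,700 = £831,140
Enhanced fine: £4,155,700 + £831,140 = £4,986,840
Minimum £5,295,150: £4,986,840 is below the minimum → £5,295,150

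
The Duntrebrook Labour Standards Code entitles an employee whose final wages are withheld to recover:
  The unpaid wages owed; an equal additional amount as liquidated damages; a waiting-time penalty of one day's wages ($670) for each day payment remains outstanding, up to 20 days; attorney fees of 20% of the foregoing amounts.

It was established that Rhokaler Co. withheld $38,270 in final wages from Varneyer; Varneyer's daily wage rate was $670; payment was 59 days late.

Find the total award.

$107,928

Liquidated damages (equal amount): $38,270
Penalty days: min(59, 20) = 20
Waiting-time penalty: 20 × $670 = $13,400
Subtotal: $38,270 + $38,270 + $13,400 = $89,940
Attorney fees: 20% of $89,940 = $17,988
Total award: $89,940 + $17,988 = $107,928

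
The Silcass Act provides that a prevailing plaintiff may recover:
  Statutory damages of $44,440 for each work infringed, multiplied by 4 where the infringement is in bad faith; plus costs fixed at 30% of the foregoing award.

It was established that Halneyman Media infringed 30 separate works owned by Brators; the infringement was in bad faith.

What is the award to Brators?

Award: $6,932,640

Statutory damages: 30 × $44,440 = $1,333,200
Multiplied by 4: 4 × $1,333,200 = $5,332,800
Costs: 30% of $5,332,800 = $1,599,840
Award plus costs: $5,332,800 + $1,599,840 = $6,932,640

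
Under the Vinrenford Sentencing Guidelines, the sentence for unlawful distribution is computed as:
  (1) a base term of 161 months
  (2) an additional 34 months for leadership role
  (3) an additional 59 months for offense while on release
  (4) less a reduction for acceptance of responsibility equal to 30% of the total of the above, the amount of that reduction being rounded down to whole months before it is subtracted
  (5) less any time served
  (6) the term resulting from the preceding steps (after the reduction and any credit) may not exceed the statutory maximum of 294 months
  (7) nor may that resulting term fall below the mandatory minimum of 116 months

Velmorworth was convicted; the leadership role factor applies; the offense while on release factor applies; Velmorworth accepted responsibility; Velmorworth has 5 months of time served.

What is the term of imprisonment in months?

173 months

Leadership role enhancement: +34 months
Offense while on release enhancement: +59 months
Adjusted term: 161 months + 34 months + 59 months = 254 months
Acceptance of responsibility reduction: 30% of 254 months = 76 months (rounded down)
After reduction: 254 − 76 = 178 months
Less time served: 178 months − 5 months = 173 months
Cap at 294 months: 173 months is within the cap, no reduction.
Minimum 116 months: 173 months meets the minimum, no increase.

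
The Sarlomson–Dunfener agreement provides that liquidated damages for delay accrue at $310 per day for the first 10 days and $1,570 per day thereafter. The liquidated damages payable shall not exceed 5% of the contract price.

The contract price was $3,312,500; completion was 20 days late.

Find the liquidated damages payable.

First 10 days: 10 × $310 = $3,100
Remaining days: (20 − 10) × $1,570 = $15,700
Accrued per-day damages: $3,100 + $15,700 = $18,800
Cap: 5% of $3,312,500 = $165,625
Cap at $165,625: $18,800 is within the cap, no reduction.

$18,800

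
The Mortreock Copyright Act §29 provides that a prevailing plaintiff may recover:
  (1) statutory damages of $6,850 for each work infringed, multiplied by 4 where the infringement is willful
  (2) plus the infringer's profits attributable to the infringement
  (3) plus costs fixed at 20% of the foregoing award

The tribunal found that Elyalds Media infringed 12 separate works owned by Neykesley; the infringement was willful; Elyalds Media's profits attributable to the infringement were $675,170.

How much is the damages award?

$1,204,764

Statutory damages: 12 × $6,850 = $82,200
Multiplied by 4: 4 × $82,200 = $328,800
Combined award: $328,800 + $675,170 = $1,003,970
Costs: 20% of $1,003,970 = $200,794
Award plus costs: $1,003,970 + $200,794 = $1,204,764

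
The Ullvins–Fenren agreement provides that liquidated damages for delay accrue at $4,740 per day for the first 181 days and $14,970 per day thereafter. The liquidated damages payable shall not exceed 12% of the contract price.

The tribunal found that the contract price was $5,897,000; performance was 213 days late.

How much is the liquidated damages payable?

Liquidated damages: $707,640

First 181 days: 181 × $4,740 = $857,940
Remaining days: (213 − 181) × $14,970 = $479,040
Accrued per-day damages: $857,940 + $479,040 = $1,336,980
Cap: 12% of $5,897,000 = $707,640
Cap at $707,640: $1,336,980 exceeds the cap → $707,640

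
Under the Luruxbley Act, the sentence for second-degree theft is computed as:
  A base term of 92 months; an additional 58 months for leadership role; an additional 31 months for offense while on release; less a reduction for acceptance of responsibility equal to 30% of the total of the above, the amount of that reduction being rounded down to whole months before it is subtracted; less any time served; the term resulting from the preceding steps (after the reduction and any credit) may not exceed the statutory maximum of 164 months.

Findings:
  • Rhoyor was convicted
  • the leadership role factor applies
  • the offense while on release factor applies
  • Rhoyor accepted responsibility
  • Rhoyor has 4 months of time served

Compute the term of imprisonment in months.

123 months

Leadership role enhancement: +58 months
Offense while on release enhancement: +31 months
Adjusted term: 92 months + 58 months + 31 months = 181 months
Acceptance of responsibility reduction: 30% of 181 months = 54 months (rounded down)
After reduction: 181 − 54 = 127 months
Less time served: 127 months − 4 months = 123 months
Cap at 164 months: 123 months is within the cap, no reduction.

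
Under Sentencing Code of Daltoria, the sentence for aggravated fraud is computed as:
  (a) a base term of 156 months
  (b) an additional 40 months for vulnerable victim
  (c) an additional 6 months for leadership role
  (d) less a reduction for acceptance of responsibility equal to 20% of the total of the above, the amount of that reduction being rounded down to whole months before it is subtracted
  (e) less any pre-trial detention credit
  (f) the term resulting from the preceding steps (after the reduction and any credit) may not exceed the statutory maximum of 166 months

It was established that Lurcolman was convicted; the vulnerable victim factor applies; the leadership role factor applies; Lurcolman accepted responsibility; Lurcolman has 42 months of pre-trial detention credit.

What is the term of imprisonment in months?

120 months

Vulnerable victim enhancement: +40 months
Leadership role enhancement: +6 months
Adjusted term: 156 months + 40 months + 6 months = 202 months
Acceptance of responsibility reduction: 20% of 202 months = 40 months (rounded down)
After reduction: 202 − 40 = 162 months
Less pre-trial detention credit: 162 months − 42 months = 120 months
Cap at 166 months: 120 months is within the cap, no reduction.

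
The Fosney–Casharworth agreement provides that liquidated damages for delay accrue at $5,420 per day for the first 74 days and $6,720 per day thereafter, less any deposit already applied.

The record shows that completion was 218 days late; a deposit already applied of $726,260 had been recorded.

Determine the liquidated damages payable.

$642,500

First 74 days: 74 × $5,420 = $401,080
Remaining days: (218 − 74) × $6,720 = $967,680
Accrued per-day damages: $401,080 + $967,680 = $1,368,760
Less deposit already applied: $1,368,760 − $726,260 = $642,500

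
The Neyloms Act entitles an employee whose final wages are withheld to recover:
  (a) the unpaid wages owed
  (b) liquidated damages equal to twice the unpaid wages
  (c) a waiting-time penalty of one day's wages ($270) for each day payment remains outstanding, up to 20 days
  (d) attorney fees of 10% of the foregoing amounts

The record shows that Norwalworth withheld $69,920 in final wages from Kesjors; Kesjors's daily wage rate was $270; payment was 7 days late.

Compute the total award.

Doubled: 2 × $69,920 = $139,840
Penalty days: min(7, 20) = 7
Waiting-time penalty: 7 × $270 = $1,890
Subtotal: $69,920 + $139,840 + $1,890 = $211,650
Attorney fees: 10% of $211,650 = $21,165
Total award: $211,650 + $21,165 = $232,815

Total award: $232,815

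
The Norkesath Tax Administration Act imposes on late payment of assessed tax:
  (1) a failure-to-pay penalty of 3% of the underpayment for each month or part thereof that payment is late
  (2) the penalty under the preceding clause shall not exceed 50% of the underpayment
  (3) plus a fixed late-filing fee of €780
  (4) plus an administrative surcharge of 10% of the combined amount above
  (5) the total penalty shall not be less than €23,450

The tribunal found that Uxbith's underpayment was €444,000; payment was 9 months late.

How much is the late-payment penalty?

Accrued rate: 3% × 9 = 27%, capped at 50% → 27%
Failure-to-pay penalty: 27% of €444,000 = €119,880
Penalty before surcharge: €119,880 + €780 = €120,660
Administrative surcharge: 10% of €120,660 = €12,066
Total penalty: €120,660 + €12,066 = €132,726
Minimum €23,450: €132,726 meets the minimum, no increase.

€132,726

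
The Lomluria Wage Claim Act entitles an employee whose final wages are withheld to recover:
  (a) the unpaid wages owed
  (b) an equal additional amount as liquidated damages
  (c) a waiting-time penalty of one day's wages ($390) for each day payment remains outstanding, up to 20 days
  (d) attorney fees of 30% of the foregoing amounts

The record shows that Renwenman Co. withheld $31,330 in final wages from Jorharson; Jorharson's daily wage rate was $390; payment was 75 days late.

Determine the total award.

Liquidated damages (equal amount): $31,330
Penalty days: min(75, 20) = 20
Waiting-time penalty: 20 × $390 = $7,800
Subtotal: $31,330 + $31,330 + $7,800 = $70,460
Attorney fees: 30% of $70,460 = $21,138
Total award: $70,460 + $21,138 = $91,598

$91,598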